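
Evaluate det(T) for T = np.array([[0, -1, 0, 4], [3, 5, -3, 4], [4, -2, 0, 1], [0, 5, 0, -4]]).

Expand along column 3 (it has 3 zeros):
  − (-3) · M_23   where M_23 = det([0 -1 4; 4 -2 1; 0 5 -4]) = 64
det = (-1)·(-3)·(64) = 192

192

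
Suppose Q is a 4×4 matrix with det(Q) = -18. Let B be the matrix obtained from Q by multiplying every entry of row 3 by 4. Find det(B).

det(B) = -72

Scaling one row by 4 multiplies the determinant by 4.
det(B) = (4)·(-18) = -72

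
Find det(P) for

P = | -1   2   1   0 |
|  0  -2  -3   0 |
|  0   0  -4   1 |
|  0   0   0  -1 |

det(P) = 8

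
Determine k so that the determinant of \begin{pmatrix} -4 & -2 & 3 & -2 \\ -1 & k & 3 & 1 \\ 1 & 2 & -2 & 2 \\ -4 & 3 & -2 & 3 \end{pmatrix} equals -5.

Expanding along the column containing k, det(B) is linear in k: det(B) = (-5)·k + (5).
Set (-5)·k + (5) = -5  ⇒  (-5)·k = -10  ⇒  k = 2.

2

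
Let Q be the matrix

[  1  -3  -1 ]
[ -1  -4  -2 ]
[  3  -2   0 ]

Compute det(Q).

Expand along column 3:
  + (-1) · |-1 -4; 3 -2| = (-1)·(2 − (-12)) = -14
  − (-2) · |1 -3; 3 -2| = −(-2)·(-2 − (-9)) = 14
Sum: (-14) + (14) = 0

0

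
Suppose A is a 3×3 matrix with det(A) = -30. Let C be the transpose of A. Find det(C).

The determinant is -30.

det(Aᵀ) = det(A).
det(C) = (1)·(-30) = -30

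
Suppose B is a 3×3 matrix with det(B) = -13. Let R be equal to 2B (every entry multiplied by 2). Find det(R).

det(R) = -104

For a 3×3 matrix, det(2B) = 2^3·det(B) = 8·det(B).
det(R) = (8)·(-13) = -104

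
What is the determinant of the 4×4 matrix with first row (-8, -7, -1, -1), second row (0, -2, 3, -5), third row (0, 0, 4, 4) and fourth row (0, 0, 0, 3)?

The determinant is 192.

The matrix is upper triangular, so the determinant is the product of the diagonal entries:
det = (-8) · (-2) · (4) · (3) = 192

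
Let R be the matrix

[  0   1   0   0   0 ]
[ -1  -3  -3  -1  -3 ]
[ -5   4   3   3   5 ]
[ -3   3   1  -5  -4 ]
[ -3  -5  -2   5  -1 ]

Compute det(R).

The determinant is 512.

Expand along row 1 (it has 4 zeros):
  − (1) · M_12   where M_12 = det([-1 -3 -1 -3; -5 3 3 5; -3 1 -5 -4; -3 -2 5 -1]) = -512
det = (-1)·(1)·(-512) = 512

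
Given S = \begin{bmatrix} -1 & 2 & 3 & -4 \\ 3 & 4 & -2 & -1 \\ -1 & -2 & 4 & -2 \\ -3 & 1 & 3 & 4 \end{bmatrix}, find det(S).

Expand along row 1:
  + (-1) · M_11   where M_11 = det([4 -2 -1; -2 4 -2; 1 3 4]) = 86
  − (2) · M_12   where M_12 = det([3 -2 -1; -1 4 -2; -3 3 4]) = 37
  + (3) · M_13   where M_13 = det([3 4 -1; -1 -2 -2; -3 1 4]) = 29
  − (-4) · M_14   where M_14 = det([3 4 -2; -1 -2 4; -3 1 3]) = -52
det = (+1)·(-1)·(86) + (-1)·(2)·(37) + (+1)·(3)·(29) + (-1)·(-4)·(-52) = -281

det(S) = -281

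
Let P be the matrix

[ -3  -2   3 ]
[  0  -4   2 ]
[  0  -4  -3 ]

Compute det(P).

Expand along column 1:
  + (-3) · |-4 2; -4 -3| = (-3)·(12 − (-8)) = -60

-60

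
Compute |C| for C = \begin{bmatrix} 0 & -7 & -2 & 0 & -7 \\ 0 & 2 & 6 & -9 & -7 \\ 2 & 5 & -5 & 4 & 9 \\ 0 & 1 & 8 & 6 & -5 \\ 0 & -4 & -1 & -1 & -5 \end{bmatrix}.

The determinant is 696.

Expand along column 1 (it has 4 zeros):
  + (2) · M_31   where M_31 = det([-7 -2 0 -7; 2 6 -9 -7; 1 8 6 -5; -4 -1 -1 -5]) = 348
det = (+1)·(2)·(348) = 696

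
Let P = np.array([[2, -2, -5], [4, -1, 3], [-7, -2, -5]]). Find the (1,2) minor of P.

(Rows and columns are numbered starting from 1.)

1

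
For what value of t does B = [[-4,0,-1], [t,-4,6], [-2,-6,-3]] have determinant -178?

t = 1

Expanding along the column containing t, det(B) is linear in t: det(B) = (6)·t + (-184).
Set (6)·t + (-184) = -178  ⇒  (6)·t = 6  ⇒  t = 1.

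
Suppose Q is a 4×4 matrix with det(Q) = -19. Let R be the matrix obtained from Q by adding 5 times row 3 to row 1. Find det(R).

-19

Adding a multiple of one row to another leaves the determinant unchanged.
det(R) = (1)·(-19) = -19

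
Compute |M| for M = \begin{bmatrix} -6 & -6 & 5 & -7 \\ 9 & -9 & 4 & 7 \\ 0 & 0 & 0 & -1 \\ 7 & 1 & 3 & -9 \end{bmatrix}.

Expand along row 3 (it has 3 zeros):
  − (-1) · M_34   where M_34 = det([-6 -6 5; 9 -9 4; 7 1 3]) = 540
det = (-1)·(-1)·(540) = 540

|M| = 540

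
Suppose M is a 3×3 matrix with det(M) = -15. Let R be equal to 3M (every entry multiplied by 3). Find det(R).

det(R) = -405

For a 3×3 matrix, det(3M) = 3^3·det(M) = 27·det(M).
det(R) = (27)·(-15) = -405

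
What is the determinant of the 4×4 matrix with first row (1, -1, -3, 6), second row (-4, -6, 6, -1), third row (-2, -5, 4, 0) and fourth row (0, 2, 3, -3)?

The determinant is -109.

Expand along row 3 (it has 1 zero):
  + (-2) · M_31   where M_31 = det([-1 -3 6; -6 6 -1; 2 3 -3]) = -105
  − (-5) · M_32   where M_32 = det([1 -3 6; -4 6 -1; 0 3 -3]) = -51
  + (4) · M_33   where M_33 = det([1 -1 6; -4 -6 -1; 0 2 -3]) = -16
det = (+1)·(-2)·(-105) + (-1)·(-5)·(-51) + (+1)·(4)·(-16) = -109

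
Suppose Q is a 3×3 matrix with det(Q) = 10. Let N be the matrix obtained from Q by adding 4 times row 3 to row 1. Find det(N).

The determinant is 10.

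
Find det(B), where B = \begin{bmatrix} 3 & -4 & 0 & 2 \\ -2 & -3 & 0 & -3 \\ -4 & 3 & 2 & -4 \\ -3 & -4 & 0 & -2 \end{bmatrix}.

-80

Expand along column 3 (it has 3 zeros):
  + (2) · M_33   where M_33 = det([3 -4 2; -2 -3 -3; -3 -4 -2]) = -40
det = (+1)·(2)·(-40) = -80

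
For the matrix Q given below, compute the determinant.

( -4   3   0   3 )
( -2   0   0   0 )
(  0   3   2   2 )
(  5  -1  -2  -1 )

Expand along row 2 (it has 3 zeros):
  − (-2) · M_21   where M_21 = det([3 0 3; 3 2 2; -1 -2 -1]) = -6
det = (-1)·(-2)·(-6) = -12

|Q| = -12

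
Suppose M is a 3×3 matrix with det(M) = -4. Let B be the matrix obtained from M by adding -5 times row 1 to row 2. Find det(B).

|B| = -4

Adding a multiple of one row to another leaves the determinant unchanged.
det(B) = (1)·(-4) = -4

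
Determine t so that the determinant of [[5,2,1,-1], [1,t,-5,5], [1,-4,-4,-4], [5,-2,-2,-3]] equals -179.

-5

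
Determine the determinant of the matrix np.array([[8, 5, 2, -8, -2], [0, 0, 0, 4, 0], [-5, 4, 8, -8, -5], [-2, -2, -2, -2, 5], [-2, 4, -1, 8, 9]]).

4836

Expand along row 2 (it has 4 zeros):
  + (4) · M_24   where M_24 = det([8 5 2 -2; -5 4 8 -5; -2 -2 -2 5; -2 4 -1 9]) = 1209
det = (+1)·(4)·(1209) = 4836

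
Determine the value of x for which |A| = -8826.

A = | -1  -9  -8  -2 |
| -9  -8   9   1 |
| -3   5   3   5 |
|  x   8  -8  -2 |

x = -5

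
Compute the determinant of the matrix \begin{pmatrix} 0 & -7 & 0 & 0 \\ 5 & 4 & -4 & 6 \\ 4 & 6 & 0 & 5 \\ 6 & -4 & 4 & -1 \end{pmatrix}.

-980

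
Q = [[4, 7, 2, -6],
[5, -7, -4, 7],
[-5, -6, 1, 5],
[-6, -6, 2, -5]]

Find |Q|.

Expand along row 1:
  + (4) · M_11   where M_11 = det([-7 -4 7; -6 1 5; -6 2 -5]) = 303
  − (7) · M_12   where M_12 = det([5 -4 7; -5 1 5; -6 2 -5]) = 117
  + (2) · M_13   where M_13 = det([5 -7 7; -5 -6 5; -6 -6 -5]) = 643
  − (-6) · M_14   where M_14 = det([5 -7 -4; -5 -6 1; -6 -6 2]) = -34
det = (+1)·(4)·(303) + (-1)·(7)·(117) + (+1)·(2)·(643) + (-1)·(-6)·(-34) = 1475

The determinant is 1475.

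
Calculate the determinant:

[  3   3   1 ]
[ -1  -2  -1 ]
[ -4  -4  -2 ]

2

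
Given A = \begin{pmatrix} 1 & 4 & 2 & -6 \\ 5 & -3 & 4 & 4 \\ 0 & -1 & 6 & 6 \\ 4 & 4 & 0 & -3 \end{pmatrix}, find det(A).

-976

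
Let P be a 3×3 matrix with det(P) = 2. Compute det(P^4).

The determinant is 16.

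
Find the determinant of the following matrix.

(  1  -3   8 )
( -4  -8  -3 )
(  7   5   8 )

Expand along column 1:
  + 1 · |-8 -3; 5 8| = 1·(-64 − (-15)) = -49
  − (-4) · |-3 8; 5 8| = −(-4)·(-24 − 40) = -256
  + 7 · |-3 8; -8 -3| = 7·(9 − (-64)) = 511
Sum: (-49) + (-256) + (511) = 206

206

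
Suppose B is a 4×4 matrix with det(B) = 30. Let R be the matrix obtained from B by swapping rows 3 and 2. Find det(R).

Swapping two rows multiplies the determinant by −1.
det(R) = (-1)·(30) = -30

-30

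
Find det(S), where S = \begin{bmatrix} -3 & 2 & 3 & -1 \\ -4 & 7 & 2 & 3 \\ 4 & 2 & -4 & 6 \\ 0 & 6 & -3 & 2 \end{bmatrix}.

The determinant is 112.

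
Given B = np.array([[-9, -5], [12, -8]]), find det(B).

|B| = 132

det(B) = (-9)·(-8) − (-5)·12 = 72 − (-60) = 132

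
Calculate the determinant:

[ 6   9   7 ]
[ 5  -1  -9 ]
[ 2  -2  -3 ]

The determinant is -173.

Expand along row 1:
  + 6 · |-1 -9; -2 -3| = 6·(3 − 18) = -90
  − 9 · |5 -9; 2 -3| = −9·(-15 − (-18)) = -27
  + 7 · |5 -1; 2 -2| = 7·(-10 − (-2)) = -56
Sum: (-90) + (-27) + (-56) = -173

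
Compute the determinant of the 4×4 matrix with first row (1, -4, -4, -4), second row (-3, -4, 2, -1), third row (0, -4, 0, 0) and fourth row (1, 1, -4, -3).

-40

Expand along row 3 (it has 3 zeros):
  − (-4) · M_32   where M_32 = det([1 -4 -4; -3 2 -1; 1 -4 -3]) = -10
det = (-1)·(-4)·(-10) = -40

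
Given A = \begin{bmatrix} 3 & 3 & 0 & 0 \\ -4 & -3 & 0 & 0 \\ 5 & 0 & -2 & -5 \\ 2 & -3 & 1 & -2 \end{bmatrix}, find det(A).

A is block lower-triangular with a 2×2 block and a 2×2 block on the diagonal, so its determinant equals the product of the determinants of the diagonal blocks.
det of the 2×2 block = 3
det of the 2×2 block = 9
det = (3)·(9) = 27

27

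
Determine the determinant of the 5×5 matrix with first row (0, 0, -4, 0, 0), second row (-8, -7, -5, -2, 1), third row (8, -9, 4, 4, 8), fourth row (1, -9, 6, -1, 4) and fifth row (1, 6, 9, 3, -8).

Expand along row 1 (it has 4 zeros):
  + (-4) · M_13   where M_13 = det([-8 -7 -2 1; 8 -9 4 8; 1 -9 -1 4; 1 6 3 -8]) = 2208
det = (+1)·(-4)·(2208) = -8832

-8832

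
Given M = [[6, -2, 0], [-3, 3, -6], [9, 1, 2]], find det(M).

Expand along column 3:
  − (-6) · |6 -2; 9 1| = −(-6)·(6 − (-18)) = 144
  + 2 · |6 -2; -3 3| = 2·(18 − 6) = 24
Sum: (144) + (24) = 168

168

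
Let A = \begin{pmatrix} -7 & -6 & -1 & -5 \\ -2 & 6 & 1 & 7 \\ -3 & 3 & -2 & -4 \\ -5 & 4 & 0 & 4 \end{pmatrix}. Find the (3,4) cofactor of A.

Delete row 3 and column 4; the remaining 3×3 submatrix is [-7 -6 -1; -2 6 1; -5 4 0].
Its determinant is 36.
The cofactor carries sign (−1)^(3+4) = −1, so C_{3,4} = −(36) = -36.

The cofactor is -36.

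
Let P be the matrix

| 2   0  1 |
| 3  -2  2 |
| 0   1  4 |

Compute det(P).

Expand along row 1:
  + 2 · |-2 2; 1 4| = 2·(-8 − 2) = -20
  + 1 · |3 -2; 0 1| = 1·(3 − 0) = 3
Sum: (-20) + (3) = -17

det(P) = -17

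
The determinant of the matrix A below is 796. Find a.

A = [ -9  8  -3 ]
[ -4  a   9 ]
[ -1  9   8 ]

a = 3

Expanding along the row containing a, det(A) is linear in a: det(A) = (-75)·a + (1021).
Set (-75)·a + (1021) = 796  ⇒  (-75)·a = -225  ⇒  a = 3.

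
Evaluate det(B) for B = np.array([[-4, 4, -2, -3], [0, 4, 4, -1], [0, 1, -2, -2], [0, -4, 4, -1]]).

-320

Expand along column 1 (it has 3 zeros):
  + (-4) · M_11   where M_11 = det([4 4 -1; 1 -2 -2; -4 4 -1]) = 80
det = (+1)·(-4)·(80) = -320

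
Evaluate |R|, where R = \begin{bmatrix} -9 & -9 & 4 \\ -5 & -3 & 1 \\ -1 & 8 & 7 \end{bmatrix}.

Expand along column 1:
  + (-9) · |-3 1; 8 7| = (-9)·(-21 − 8) = 261
  − (-5) · |-9 4; 8 7| = −(-5)·(-63 − 32) = -475
  + (-1) · |-9 4; -3 1| = (-1)·(-9 − (-12)) = -3
Sum: (261) + (-475) + (-3) = -217

-217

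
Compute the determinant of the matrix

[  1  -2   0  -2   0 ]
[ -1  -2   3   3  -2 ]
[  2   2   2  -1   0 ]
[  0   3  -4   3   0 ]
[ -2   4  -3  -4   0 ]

Expand along column 5 (it has 4 zeros):
  − (-2) · M_25   where M_25 = det([1 -2 0 -2; 2 2 2 -1; 0 3 -4 3; -2 4 -3 -4]) = 267
det = (-1)·(-2)·(267) = 534

534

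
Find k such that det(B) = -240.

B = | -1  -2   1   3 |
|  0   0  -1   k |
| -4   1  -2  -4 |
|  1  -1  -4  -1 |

Expanding along the column containing k, det(B) is linear in k: det(B) = (45)·k + (30).
Set (45)·k + (30) = -240  ⇒  (45)·k = -270  ⇒  k = -6.

-6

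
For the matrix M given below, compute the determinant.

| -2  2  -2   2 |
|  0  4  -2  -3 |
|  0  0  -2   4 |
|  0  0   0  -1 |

M is upper triangular, so det(M) is the product of the diagonal entries:
det = (-2) · (4) · (-2) · (-1) = -16

-16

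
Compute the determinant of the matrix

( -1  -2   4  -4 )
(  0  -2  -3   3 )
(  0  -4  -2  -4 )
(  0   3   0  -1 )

-62

Expand along column 1 (it has 3 zeros):
  + (-1) · M_11   where M_11 = det([-2 -3 3; -4 -2 -4; 3 0 -1]) = 62
det = (+1)·(-1)·(62) = -62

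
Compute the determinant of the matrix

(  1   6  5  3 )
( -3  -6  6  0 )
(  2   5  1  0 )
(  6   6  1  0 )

387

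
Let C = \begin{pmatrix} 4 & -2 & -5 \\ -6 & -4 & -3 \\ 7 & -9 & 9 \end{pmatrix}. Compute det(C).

Expand along row 1:
  + 4 · |-4 -3; -9 9| = 4·(-36 − 27) = -252
  − (-2) · |-6 -3; 7 9| = −(-2)·(-54 − (-21)) = -66
  + (-5) · |-6 -4; 7 -9| = (-5)·(54 − (-28)) = -410
Sum: (-252) + (-66) + (-410) = -728

-728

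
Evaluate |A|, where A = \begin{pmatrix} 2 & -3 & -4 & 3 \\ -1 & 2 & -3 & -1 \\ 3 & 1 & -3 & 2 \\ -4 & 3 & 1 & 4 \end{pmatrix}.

Expand along row 1:
  + (2) · M_11   where M_11 = det([2 -3 -1; 1 -3 2; 3 1 4]) = -44
  − (-3) · M_12   where M_12 = det([-1 -3 -1; 3 -3 2; -4 1 4]) = 83
  + (-4) · M_13   where M_13 = det([-1 2 -1; 3 1 2; -4 3 4]) = -51
  − (3) · M_14   where M_14 = det([-1 2 -3; 3 1 -3; -4 3 1]) = -31
det = (+1)·(2)·(-44) + (-1)·(-3)·(83) + (+1)·(-4)·(-51) + (-1)·(3)·(-31) = 458

The determinant is 458.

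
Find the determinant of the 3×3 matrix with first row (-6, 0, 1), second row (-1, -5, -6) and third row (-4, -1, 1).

47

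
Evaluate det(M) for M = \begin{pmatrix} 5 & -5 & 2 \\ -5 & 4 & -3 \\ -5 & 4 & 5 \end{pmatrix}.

Expand along row 1:
  + 5 · |4 -3; 4 5| = 5·(20 − (-12)) = 160
  − (-5) · |-5 -3; -5 5| = −(-5)·(-25 − 15) = -200
  + 2 · |-5 4; -5 4| = 2·(-20 − (-20)) = 0
Sum: (160) + (-200) + (0) = -40

-40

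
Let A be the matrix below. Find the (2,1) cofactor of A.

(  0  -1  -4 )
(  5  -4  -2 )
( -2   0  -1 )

-1

Delete row 2 and column 1; the remaining 2×2 submatrix is [-1 -4; 0 -1].
Its determinant is (-1)·(-1) − (-4)·0 = 1.
The cofactor carries sign (−1)^(2+1) = −1, so C_{2,1} = −(1) = -1.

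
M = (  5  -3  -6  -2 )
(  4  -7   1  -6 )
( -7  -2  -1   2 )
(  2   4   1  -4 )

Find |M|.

Expand along row 1:
  + (5) · M_11   where M_11 = det([-7 1 -6; -2 -1 2; 4 1 -4]) = -26
  − (-3) · M_12   where M_12 = det([4 1 -6; -7 -1 2; 2 1 -4]) = 14
  + (-6) · M_13   where M_13 = det([4 -7 -6; -7 -2 2; 2 4 -4]) = 312
  − (-2) · M_14   where M_14 = det([4 -7 1; -7 -2 -1; 2 4 1]) = -51
det = (+1)·(5)·(-26) + (-1)·(-3)·(14) + (+1)·(-6)·(312) + (-1)·(-2)·(-51) = -2062

|M| = -2062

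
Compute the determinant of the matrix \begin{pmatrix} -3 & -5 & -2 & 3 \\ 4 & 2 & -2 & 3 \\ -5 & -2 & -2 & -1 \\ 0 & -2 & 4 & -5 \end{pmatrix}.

The determinant is 266.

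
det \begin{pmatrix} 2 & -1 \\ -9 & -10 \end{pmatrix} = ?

det = 2·(-10) − (-1)·(-9) = -20 − 9 = -29

The determinant is -29.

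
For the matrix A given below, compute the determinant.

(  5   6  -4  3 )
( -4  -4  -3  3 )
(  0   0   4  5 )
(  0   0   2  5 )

The determinant is 40.

A is block upper-triangular with a 2×2 block and a 2×2 block on the diagonal, so its determinant equals the product of the determinants of the diagonal blocks.
det of the 2×2 block = 4
det of the 2×2 block = 10
det = (4)·(10) = 40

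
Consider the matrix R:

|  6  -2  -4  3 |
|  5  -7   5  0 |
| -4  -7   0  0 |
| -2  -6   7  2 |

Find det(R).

Expand along row 3 (it has 2 zeros):
  + (-4) · M_31   where M_31 = det([-2 -4 3; -7 5 0; -6 7 2]) = -133
  − (-7) · M_32   where M_32 = det([6 -4 3; 5 5 0; -2 7 2]) = 235
det = (+1)·(-4)·(-133) + (-1)·(-7)·(235) = 2177

The determinant is 2177.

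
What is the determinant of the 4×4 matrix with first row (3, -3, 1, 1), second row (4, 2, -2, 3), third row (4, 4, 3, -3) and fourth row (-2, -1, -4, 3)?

Expand along row 1:
  + (3) · M_11   where M_11 = det([2 -2 3; 4 3 -3; -1 -4 3]) = -27
  − (-3) · M_12   where M_12 = det([4 -2 3; 4 3 -3; -2 -4 3]) = -30
  + (1) · M_13   where M_13 = det([4 2 3; 4 4 -3; -2 -1 3]) = 36
  − (1) · M_14   where M_14 = det([4 2 -2; 4 4 3; -2 -1 -4]) = -40
det = (+1)·(3)·(-27) + (-1)·(-3)·(-30) + (+1)·(1)·(36) + (-1)·(1)·(-40) = -95

-95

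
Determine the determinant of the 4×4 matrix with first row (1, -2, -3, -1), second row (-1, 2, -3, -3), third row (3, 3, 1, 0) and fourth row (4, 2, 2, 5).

Expand along row 3 (it has 1 zero):
  + (3) · M_31   where M_31 = det([-2 -3 -1; 2 -3 -3; 2 2 5]) = 56
  − (3) · M_32   where M_32 = det([1 -3 -1; -1 -3 -3; 4 2 5]) = 2
  + (1) · M_33   where M_33 = det([1 -2 -1; -1 2 -3; 4 2 5]) = 40
det = (+1)·(3)·(56) + (-1)·(3)·(2) + (+1)·(1)·(40) = 202

202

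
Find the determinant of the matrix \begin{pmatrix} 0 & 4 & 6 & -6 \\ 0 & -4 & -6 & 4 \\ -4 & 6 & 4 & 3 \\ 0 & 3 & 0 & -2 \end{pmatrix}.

Expand along column 1 (it has 3 zeros):
  + (-4) · M_31   where M_31 = det([4 6 -6; -4 -6 4; 3 0 -2]) = -36
det = (+1)·(-4)·(-36) = 144

144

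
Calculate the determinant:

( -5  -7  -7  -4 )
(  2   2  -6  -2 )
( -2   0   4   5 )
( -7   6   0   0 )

2352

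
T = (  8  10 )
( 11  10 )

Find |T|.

det(T) = -30

det(T) = 8·10 − 10·11 = 80 − 110 = -30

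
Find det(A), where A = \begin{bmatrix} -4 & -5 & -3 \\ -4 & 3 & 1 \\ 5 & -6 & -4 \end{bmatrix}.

The determinant is 52.

Expand along row 1:
  + (-4) · |3 1; -6 -4| = (-4)·(-12 − (-6)) = 24
  − (-5) · |-4 1; 5 -4| = −(-5)·(16 − 5) = 55
  + (-3) · |-4 3; 5 -6| = (-3)·(24 − 15) = -27
Sum: (24) + (55) + (-27) = 52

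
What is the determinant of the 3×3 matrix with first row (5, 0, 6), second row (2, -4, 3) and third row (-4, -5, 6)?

Expand along column 2:
  + (-4) · |5 6; -4 6| = (-4)·(30 − (-24)) = -216
  − (-5) · |5 6; 2 3| = −(-5)·(15 − 12) = 15
Sum: (-216) + (15) = -201

-201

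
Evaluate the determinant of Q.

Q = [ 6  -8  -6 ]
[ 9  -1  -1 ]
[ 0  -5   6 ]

det(Q) = 636

Expand along column 1:
  + 6 · |-1 -1; -5 6| = 6·(-6 − 5) = -66
  − 9 · |-8 -6; -5 6| = −9·(-48 − 30) = 702
Sum: (-66) + (702) = 636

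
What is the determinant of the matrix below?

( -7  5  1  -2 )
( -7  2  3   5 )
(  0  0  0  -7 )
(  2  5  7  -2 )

The determinant is 1701.

Expand along row 3 (it has 3 zeros):
  − (-7) · M_34   where M_34 = det([-7 5 1; -7 2 3; 2 5 7]) = 243
det = (-1)·(-7)·(243) = 1701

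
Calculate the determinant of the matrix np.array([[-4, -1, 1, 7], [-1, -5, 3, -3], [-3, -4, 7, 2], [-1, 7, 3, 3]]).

Expand along row 1:
  + (-4) · M_11   where M_11 = det([-5 3 -3; -4 7 2; 7 3 3]) = 186
  − (-1) · M_12   where M_12 = det([-1 3 -3; -3 7 2; -1 3 3]) = 12
  + (1) · M_13   where M_13 = det([-1 -5 -3; -3 -4 2; -1 7 3]) = 66
  − (7) · M_14   where M_14 = det([-1 -5 3; -3 -4 7; -1 7 3]) = -24
det = (+1)·(-4)·(186) + (-1)·(-1)·(12) + (+1)·(1)·(66) + (-1)·(7)·(-24) = -498

-498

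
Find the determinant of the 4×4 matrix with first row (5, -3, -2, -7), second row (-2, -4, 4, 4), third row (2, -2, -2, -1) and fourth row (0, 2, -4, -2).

Expand along row 4 (it has 1 zero):
  + (2) · M_42   where M_42 = det([5 -2 -7; -2 4 4; 2 -2 -1]) = 36
  − (-4) · M_43   where M_43 = det([5 -3 -7; -2 -4 4; 2 -2 -1]) = -42
  + (-2) · M_44   where M_44 = det([5 -3 -2; -2 -4 4; 2 -2 -2]) = 44
det = (+1)·(2)·(36) + (-1)·(-4)·(-42) + (+1)·(-2)·(44) = -184

-184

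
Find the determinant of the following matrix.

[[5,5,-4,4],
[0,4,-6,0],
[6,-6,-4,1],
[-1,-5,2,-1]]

The determinant is -296.

Expand along row 2 (it has 2 zeros):
  + (4) · M_22   where M_22 = det([5 -4 4; 6 -4 1; -1 2 -1]) = 22
  − (-6) · M_23   where M_23 = det([5 5 4; 6 -6 1; -1 -5 -1]) = -64
det = (+1)·(4)·(22) + (-1)·(-6)·(-64) = -296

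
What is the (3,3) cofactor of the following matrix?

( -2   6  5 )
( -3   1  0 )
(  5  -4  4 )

16

Delete row 3 and column 3; the remaining 2×2 submatrix is [-2 6; -3 1].
Its determinant is (-2)·1 − 6·(-3) = 16.
The cofactor carries sign (−1)^(3+3) = +1, so C_{3,3} = +(16) = 16.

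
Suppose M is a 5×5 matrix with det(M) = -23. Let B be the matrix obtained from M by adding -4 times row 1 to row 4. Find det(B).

The determinant is -23.

Adding a multiple of one row to another leaves the determinant unchanged.
det(B) = (1)·(-23) = -23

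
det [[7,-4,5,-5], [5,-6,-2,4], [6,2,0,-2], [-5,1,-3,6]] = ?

Expand along row 3 (it has 1 zero):
  + (6) · M_31   where M_31 = det([-4 5 -5; -6 -2 4; 1 -3 6]) = 100
  − (2) · M_32   where M_32 = det([7 5 -5; 5 -2 4; -5 -3 6]) = -125
  − (-2) · M_34   where M_34 = det([7 -4 5; 5 -6 -2; -5 1 -3]) = -85
det = (+1)·(6)·(100) + (-1)·(2)·(-125) + (-1)·(-2)·(-85) = 680

680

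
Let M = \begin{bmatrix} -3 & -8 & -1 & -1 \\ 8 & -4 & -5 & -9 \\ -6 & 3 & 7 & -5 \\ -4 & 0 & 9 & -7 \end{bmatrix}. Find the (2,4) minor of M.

Delete row 2 and column 4; the remaining 3×3 submatrix is [-3 -8 -1; -6 3 7; -4 0 9].
Its determinant is -301.

-301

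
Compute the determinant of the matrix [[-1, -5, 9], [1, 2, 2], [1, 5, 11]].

60

Expand along column 1:
  + (-1) · |2 2; 5 11| = (-1)·(22 − 10) = -12
  − 1 · |-5 9; 5 11| = −1·(-55 − 45) = 100
  + 1 · |-5 9; 2 2| = 1·(-10 − 18) = -28
Sum: (-12) + (100) + (-28) = 60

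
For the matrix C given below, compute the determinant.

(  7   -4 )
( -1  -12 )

-88

det(C) = 7·(-12) − (-4)·(-1) = -84 − 4 = -88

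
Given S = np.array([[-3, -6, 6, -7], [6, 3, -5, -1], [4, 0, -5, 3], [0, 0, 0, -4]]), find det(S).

det(S) = 348

Expand along row 4 (it has 3 zeros):
  + (-4) · M_44   where M_44 = det([-3 -6 6; 6 3 -5; 4 0 -5]) = -87
det = (+1)·(-4)·(-87) = 348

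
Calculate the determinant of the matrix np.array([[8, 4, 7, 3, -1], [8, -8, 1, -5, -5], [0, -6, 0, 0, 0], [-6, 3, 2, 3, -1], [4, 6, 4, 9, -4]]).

-17832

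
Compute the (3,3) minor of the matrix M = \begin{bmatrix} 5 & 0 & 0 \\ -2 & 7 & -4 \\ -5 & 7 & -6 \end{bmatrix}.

The minor is 35.

Delete row 3 and column 3; the remaining 2×2 submatrix is [5 0; -2 7].
Its determinant is 5·7 − 0·(-2) = 35.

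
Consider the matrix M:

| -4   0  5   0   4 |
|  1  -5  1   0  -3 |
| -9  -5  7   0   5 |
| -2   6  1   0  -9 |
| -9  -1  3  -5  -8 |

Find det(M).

8950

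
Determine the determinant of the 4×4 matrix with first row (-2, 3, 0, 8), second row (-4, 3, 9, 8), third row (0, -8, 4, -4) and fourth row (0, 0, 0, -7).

840

Expand along row 4 (it has 3 zeros):
  + (-7) · M_44   where M_44 = det([-2 3 0; -4 3 9; 0 -8 4]) = -120
det = (+1)·(-7)·(-120) = 840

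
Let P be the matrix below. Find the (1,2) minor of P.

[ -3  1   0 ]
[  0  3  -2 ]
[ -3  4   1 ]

-6

Delete row 1 and column 2; the remaining 2×2 submatrix is [0 -2; -3 1].
Its determinant is 0·1 − (-2)·(-3) = -6.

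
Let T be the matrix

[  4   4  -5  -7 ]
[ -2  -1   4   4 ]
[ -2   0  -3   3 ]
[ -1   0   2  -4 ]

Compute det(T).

det(T) = 208

Expand along column 2 (it has 2 zeros):
  − (4) · M_12   where M_12 = det([-2 4 4; -2 -3 3; -1 2 -4]) = -84
  + (-1) · M_22   where M_22 = det([4 -5 -7; -2 -3 3; -1 2 -4]) = 128
det = (-1)·(4)·(-84) + (+1)·(-1)·(128) = 208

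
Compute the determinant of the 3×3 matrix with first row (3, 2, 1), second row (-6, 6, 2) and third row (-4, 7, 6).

104

Expand along column 1:
  + 3 · |6 2; 7 6| = 3·(36 − 14) = 66
  − (-6) · |2 1; 7 6| = −(-6)·(12 − 7) = 30
  + (-4) · |2 1; 6 2| = (-4)·(4 − 6) = 8
Sum: (66) + (30) + (8) = 104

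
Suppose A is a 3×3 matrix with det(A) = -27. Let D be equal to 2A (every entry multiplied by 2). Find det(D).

-216

For a 3×3 matrix, det(2A) = 2^3·det(A) = 8·det(A).
det(D) = (8)·(-27) = -216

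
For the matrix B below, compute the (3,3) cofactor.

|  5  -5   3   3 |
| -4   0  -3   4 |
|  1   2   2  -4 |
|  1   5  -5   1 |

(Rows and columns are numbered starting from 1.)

Delete row 3 and column 3; the remaining 3×3 submatrix is [5 -5 3; -4 0 4; 1 5 1].
Its determinant is -200.
The cofactor carries sign (−1)^(3+3) = +1, so C_{3,3} = +(-200) = -200.

-200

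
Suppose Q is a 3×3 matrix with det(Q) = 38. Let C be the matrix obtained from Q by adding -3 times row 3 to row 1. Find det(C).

Adding a multiple of one row to another leaves the determinant unchanged.
det(C) = (1)·(38) = 38

det(C) = 38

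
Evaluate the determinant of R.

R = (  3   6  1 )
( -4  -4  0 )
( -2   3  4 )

Expand along row 2:
  − (-4) · |6 1; 3 4| = −(-4)·(24 − 3) = 84
  + (-4) · |3 1; -2 4| = (-4)·(12 − (-2)) = -56
Sum: (84) + (-56) = 28

The determinant is 28.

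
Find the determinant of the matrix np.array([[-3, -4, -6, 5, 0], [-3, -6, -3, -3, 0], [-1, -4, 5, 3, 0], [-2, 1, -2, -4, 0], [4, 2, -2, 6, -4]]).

The determinant is 3744.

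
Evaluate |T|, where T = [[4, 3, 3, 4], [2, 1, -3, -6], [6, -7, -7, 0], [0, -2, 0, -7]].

1808

Expand along row 4 (it has 2 zeros):
  + (-2) · M_42   where M_42 = det([4 3 4; 2 -3 -6; 6 -7 0]) = -260
  + (-7) · M_44   where M_44 = det([4 3 3; 2 1 -3; 6 -7 -7]) = -184
det = (+1)·(-2)·(-260) + (+1)·(-7)·(-184) = 1808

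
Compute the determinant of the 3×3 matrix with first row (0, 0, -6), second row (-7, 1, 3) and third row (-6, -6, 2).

-288

Expand along row 1:
  + (-6) · |-7 1; -6 -6| = (-6)·(42 − (-6)) = -288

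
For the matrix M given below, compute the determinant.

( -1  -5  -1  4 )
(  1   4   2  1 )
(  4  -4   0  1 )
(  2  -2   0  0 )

14

Expand along row 4 (it has 2 zeros):
  − (2) · M_41   where M_41 = det([-5 -1 4; 4 2 1; -4 0 1]) = 30
  + (-2) · M_42   where M_42 = det([-1 -1 4; 1 2 1; 4 0 1]) = -37
det = (-1)·(2)·(30) + (+1)·(-2)·(-37) = 14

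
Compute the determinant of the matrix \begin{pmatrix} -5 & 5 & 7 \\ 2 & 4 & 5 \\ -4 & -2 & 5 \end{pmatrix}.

Expand along row 1:
  + (-5) · |4 5; -2 5| = (-5)·(20 − (-10)) = -150
  − 5 · |2 5; -4 5| = −5·(10 − (-20)) = -150
  + 7 · |2 4; -4 -2| = 7·(-4 − (-16)) = 84
Sum: (-150) + (-150) + (84) = -216

-216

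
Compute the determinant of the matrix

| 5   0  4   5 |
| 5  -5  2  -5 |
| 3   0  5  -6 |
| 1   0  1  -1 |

Expand along column 2 (it has 3 zeros):
  + (-5) · M_22   where M_22 = det([5 4 5; 3 5 -6; 1 1 -1]) = -17
det = (+1)·(-5)·(-17) = 85

The determinant is 85.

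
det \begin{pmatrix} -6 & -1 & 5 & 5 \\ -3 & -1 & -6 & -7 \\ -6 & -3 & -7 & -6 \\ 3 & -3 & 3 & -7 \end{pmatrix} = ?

-1173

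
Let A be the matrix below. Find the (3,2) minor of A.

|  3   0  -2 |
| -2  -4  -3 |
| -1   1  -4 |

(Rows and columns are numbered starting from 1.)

-13

Delete row 3 and column 2; the remaining 2×2 submatrix is [3 -2; -2 -3].
Its determinant is 3·(-3) − (-2)·(-2) = -13.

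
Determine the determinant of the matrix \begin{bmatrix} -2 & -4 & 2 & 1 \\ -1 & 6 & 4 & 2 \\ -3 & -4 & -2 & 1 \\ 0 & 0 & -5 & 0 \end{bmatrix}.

The determinant is 70.

Expand along row 4 (it has 3 zeros):
  − (-5) · M_43   where M_43 = det([-2 -4 1; -1 6 2; -3 -4 1]) = 14
det = (-1)·(-5)·(14) = 70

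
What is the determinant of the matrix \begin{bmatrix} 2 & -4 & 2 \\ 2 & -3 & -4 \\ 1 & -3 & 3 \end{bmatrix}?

Expand along column 1:
  + 2 · |-3 -4; -3 3| = 2·(-9 − 12) = -42
  − 2 · |-4 2; -3 3| = −2·(-12 − (-6)) = 12
  + 1 · |-4 2; -3 -4| = 1·(16 − (-6)) = 22
Sum: (-42) + (12) + (22) = -8

-8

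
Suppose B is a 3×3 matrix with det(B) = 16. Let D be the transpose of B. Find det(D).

The determinant is 16.

det(Bᵀ) = det(B).
det(D) = (1)·(16) = 16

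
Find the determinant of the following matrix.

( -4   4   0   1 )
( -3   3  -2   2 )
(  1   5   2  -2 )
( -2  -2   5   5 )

Expand along row 1 (it has 1 zero):
  + (-4) · M_11   where M_11 = det([3 -2 2; 5 2 -2; -2 5 5]) = 160
  − (4) · M_12   where M_12 = det([-3 -2 2; 1 2 -2; -2 5 5]) = -40
  − (1) · M_14   where M_14 = det([-3 3 -2; 1 5 2; -2 -2 5]) = -130
det = (+1)·(-4)·(160) + (-1)·(4)·(-40) + (-1)·(1)·(-130) = -350

The determinant is -350.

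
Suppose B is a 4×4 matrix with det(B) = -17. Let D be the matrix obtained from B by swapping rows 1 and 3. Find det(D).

The determinant is 17.

Swapping two rows multiplies the determinant by −1.
det(D) = (-1)·(-17) = 17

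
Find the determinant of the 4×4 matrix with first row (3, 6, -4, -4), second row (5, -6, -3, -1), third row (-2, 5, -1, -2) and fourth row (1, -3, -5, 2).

Expand along row 1:
  + (3) · M_11   where M_11 = det([-6 -3 -1; 5 -1 -2; -3 -5 2]) = 112
  − (6) · M_12   where M_12 = det([5 -3 -1; -2 -1 -2; 1 -5 2]) = -77
  + (-4) · M_13   where M_13 = det([5 -6 -1; -2 5 -2; 1 -3 2]) = 7
  − (-4) · M_14   where M_14 = det([5 -6 -3; -2 5 -1; 1 -3 -5]) = -77
det = (+1)·(3)·(112) + (-1)·(6)·(-77) + (+1)·(-4)·(7) + (-1)·(-4)·(-77) = 462

The determinant is 462.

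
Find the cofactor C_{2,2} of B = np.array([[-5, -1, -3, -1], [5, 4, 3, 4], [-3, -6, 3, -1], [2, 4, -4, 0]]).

20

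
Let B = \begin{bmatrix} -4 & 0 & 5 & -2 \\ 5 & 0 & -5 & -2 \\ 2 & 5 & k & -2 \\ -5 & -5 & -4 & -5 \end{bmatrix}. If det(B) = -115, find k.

Expanding along the column containing k, det(B) is linear in k: det(B) = (90)·k + (-835).
Set (90)·k + (-835) = -115  ⇒  (90)·k = 720  ⇒  k = 8.

k = 8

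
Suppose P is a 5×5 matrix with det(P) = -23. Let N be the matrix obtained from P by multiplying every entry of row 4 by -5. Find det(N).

115

Scaling one row by -5 multiplies the determinant by -5.
det(N) = (-5)·(-23) = 115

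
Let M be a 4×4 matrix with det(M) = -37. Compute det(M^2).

det(M^2) = (det M)^2 = (-37)^2 = 1369

The determinant is 1369.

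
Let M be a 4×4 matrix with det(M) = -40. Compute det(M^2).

det(M^2) = (det M)^2 = (-40)^2 = 1600

The determinant is 1600.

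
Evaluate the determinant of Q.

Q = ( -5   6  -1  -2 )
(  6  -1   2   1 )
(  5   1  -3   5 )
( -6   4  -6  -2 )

-672

Expand along row 1:
  + (-5) · M_11   where M_11 = det([-1 2 1; 1 -3 5; 4 -6 -2]) = 14
  − (6) · M_12   where M_12 = det([6 2 1; 5 -3 5; -6 -6 -2]) = 128
  + (-1) · M_13   where M_13 = det([6 -1 1; 5 1 5; -6 4 -2]) = -86
  − (-2) · M_14   where M_14 = det([6 -1 2; 5 1 -3; -6 4 -6]) = 40
det = (+1)·(-5)·(14) + (-1)·(6)·(128) + (+1)·(-1)·(-86) + (-1)·(-2)·(40) = -672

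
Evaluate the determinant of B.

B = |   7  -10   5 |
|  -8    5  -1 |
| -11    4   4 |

Expand along row 1:
  + 7 · |5 -1; 4 4| = 7·(20 − (-4)) = 168
  − (-10) · |-8 -1; -11 4| = −(-10)·(-32 − 11) = -430
  + 5 · |-8 5; -11 4| = 5·(-32 − (-55)) = 115
Sum: (168) + (-430) + (115) = -147

|B| = -147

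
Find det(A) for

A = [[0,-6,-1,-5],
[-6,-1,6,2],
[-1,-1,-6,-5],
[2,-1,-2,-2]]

Expand along row 1 (it has 1 zero):
  − (-6) · M_12   where M_12 = det([-6 6 2; -1 -6 -5; 2 -2 -2]) = -56
  + (-1) · M_13   where M_13 = det([-6 -1 2; -1 -1 -5; 2 -1 -2]) = 36
  − (-5) · M_14   where M_14 = det([-6 -1 6; -1 -1 -6; 2 -1 -2]) = 56
det = (-1)·(-6)·(-56) + (+1)·(-1)·(36) + (-1)·(-5)·(56) = -92

-92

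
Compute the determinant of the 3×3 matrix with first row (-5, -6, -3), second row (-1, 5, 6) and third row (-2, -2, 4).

-148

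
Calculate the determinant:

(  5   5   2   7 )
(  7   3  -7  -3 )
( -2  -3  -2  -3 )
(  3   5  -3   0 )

Expand along row 4 (it has 1 zero):
  − (3) · M_41   where M_41 = det([5 2 7; 3 -7 -3; -3 -2 -3]) = -78
  + (5) · M_42   where M_42 = det([5 2 7; 7 -7 -3; -2 -2 -3]) = -67
  − (-3) · M_43   where M_43 = det([5 5 7; 7 3 -3; -2 -3 -3]) = -60
det = (-1)·(3)·(-78) + (+1)·(5)·(-67) + (-1)·(-3)·(-60) = -281

The determinant is -281.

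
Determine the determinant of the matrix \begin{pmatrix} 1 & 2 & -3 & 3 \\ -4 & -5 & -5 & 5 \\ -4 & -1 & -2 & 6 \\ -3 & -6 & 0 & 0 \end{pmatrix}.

Expand along row 4 (it has 2 zeros):
  − (-3) · M_41   where M_41 = det([2 -3 3; -5 -5 5; -1 -2 6]) = -100
  + (-6) · M_42   where M_42 = det([1 -3 3; -4 -5 5; -4 -2 6]) = -68
det = (-1)·(-3)·(-100) + (+1)·(-6)·(-68) = 108

108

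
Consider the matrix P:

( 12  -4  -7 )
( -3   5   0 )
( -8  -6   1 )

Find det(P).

-358

Expand along column 3:
  + (-7) · |-3 5; -8 -6| = (-7)·(18 − (-40)) = -406
  + 1 · |12 -4; -3 5| = 1·(60 − 12) = 48
Sum: (-406) + (48) = -358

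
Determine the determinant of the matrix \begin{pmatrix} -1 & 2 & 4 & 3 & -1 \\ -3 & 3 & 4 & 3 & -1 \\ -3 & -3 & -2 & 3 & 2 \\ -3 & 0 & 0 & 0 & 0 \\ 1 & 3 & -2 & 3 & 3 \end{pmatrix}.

-54

Expand along row 4 (it has 4 zeros):
  − (-3) · M_41   where M_41 = det([2 4 3 -1; 3 4 3 -1; -3 -2 3 2; 3 -2 3 3]) = -18
det = (-1)·(-3)·(-18) = -54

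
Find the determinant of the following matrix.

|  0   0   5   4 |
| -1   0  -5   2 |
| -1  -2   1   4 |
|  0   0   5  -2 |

The determinant is -60.

Expand along column 2 (it has 3 zeros):
  − (-2) · M_32   where M_32 = det([0 5 4; -1 -5 2; 0 5 -2]) = -30
det = (-1)·(-2)·(-30) = -60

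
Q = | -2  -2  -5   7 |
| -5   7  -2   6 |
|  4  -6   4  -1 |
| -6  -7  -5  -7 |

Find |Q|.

|Q| = 2803

Expand along row 1:
  + (-2) · M_11   where M_11 = det([7 -2 6; -6 4 -1; -7 -5 -7]) = 187
  − (-2) · M_12   where M_12 = det([-5 -2 6; 4 4 -1; -6 -5 -7]) = 121
  + (-5) · M_13   where M_13 = det([-5 7 6; 4 -6 -1; -6 -7 -7]) = -321
  − (7) · M_14   where M_14 = det([-5 7 -2; 4 -6 4; -6 -7 -5]) = -190
det = (+1)·(-2)·(187) + (-1)·(-2)·(121) + (+1)·(-5)·(-321) + (-1)·(7)·(-190) = 2803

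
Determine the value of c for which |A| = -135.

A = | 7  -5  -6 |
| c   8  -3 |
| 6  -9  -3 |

-4

Expanding along the column containing c, det(A) is linear in c: det(A) = (39)·c + (21).
Set (39)·c + (21) = -135  ⇒  (39)·c = -156  ⇒  c = -4.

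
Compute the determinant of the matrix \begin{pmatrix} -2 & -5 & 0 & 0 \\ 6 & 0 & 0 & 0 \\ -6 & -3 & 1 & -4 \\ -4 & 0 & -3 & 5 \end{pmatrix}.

The determinant is -210.

The matrix is block lower-triangular with a 2×2 block and a 2×2 block on the diagonal, so its determinant equals the product of the determinants of the diagonal blocks.
det of the 2×2 block = 30
det of the 2×2 block = -7
det = (30)·(-7) = -210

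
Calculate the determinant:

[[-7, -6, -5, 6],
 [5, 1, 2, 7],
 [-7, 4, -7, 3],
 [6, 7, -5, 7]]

Expand along row 1:
  + (-7) · M_11   where M_11 = det([1 2 7; 4 -7 3; 7 -5 7]) = 155
  − (-6) · M_12   where M_12 = det([5 2 7; -7 -7 3; 6 -5 7]) = 503
  + (-5) · M_13   where M_13 = det([5 1 7; -7 4 3; 6 7 7]) = -409
  − (6) · M_14   where M_14 = det([5 1 2; -7 4 -7; 6 7 -5]) = -78
det = (+1)·(-7)·(155) + (-1)·(-6)·(503) + (+1)·(-5)·(-409) + (-1)·(6)·(-78) = 4446

4446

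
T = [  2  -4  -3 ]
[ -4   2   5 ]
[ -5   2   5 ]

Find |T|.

|T| = 14

Expand along column 1:
  + 2 · |2 5; 2 5| = 2·(10 − 10) = 0
  − (-4) · |-4 -3; 2 5| = −(-4)·(-20 − (-6)) = -56
  + (-5) · |-4 -3; 2 5| = (-5)·(-20 − (-6)) = 70
Sum: (0) + (-56) + (70) = 14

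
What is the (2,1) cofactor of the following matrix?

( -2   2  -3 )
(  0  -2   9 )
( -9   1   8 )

Delete row 2 and column 1; the remaining 2×2 submatrix is [2 -3; 1 8].
Its determinant is 2·8 − (-3)·1 = 19.
The cofactor carries sign (−1)^(2+1) = −1, so C_{2,1} = −(19) = -19.

-19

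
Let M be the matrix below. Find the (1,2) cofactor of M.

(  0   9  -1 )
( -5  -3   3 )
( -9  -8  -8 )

Delete row 1 and column 2; the remaining 2×2 submatrix is [-5 3; -9 -8].
Its determinant is (-5)·(-8) − 3·(-9) = 67.
The cofactor carries sign (−1)^(1+2) = −1, so C_{1,2} = −(67) = -67.

-67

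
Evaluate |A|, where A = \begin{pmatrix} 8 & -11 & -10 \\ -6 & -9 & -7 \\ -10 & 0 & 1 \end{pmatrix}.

det(A) = -8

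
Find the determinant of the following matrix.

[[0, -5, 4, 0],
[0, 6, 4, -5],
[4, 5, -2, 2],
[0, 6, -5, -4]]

724

Expand along column 1 (it has 3 zeros):
  + (4) · M_31   where M_31 = det([-5 4 0; 6 4 -5; 6 -5 -4]) = 181
det = (+1)·(4)·(181) = 724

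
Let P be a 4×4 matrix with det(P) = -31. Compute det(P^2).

det(P^2) = (det P)^2 = (-31)^2 = 961

961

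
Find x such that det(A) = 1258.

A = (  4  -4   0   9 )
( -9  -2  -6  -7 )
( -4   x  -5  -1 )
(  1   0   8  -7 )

6

Expanding along the row containing x, det(A) is linear in x: det(A) = (202)·x + (46).
Set (202)·x + (46) = 1258  ⇒  (202)·x = 1212  ⇒  x = 6.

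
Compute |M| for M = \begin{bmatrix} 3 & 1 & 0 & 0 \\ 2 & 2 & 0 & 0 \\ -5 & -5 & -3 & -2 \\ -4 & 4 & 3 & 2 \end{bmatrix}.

|M| = 0

M is block lower-triangular with a 2×2 block and a 2×2 block on the diagonal, so its determinant equals the product of the determinants of the diagonal blocks.
det of the 2×2 block = 4
det of the 2×2 block = 0
det = (4)·(0) = 0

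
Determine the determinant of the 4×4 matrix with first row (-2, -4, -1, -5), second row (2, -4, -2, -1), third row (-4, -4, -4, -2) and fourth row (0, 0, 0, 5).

Expand along row 4 (it has 3 zeros):
  + (5) · M_44   where M_44 = det([-2 -4 -1; 2 -4 -2; -4 -4 -4]) = -56
det = (+1)·(5)·(-56) = -280

-280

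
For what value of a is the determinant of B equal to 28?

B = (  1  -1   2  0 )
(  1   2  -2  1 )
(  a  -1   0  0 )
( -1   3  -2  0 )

Expanding along the column containing a, det(B) is linear in a: det(B) = (4)·a + (0).
Set (4)·a + (0) = 28  ⇒  (4)·a = 28  ⇒  a = 7.

a = 7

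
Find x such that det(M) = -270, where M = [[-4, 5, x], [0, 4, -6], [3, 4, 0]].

7

Expanding along the row containing x, det(M) is linear in x: det(M) = (-12)·x + (-186).
Set (-12)·x + (-186) = -270  ⇒  (-12)·x = -84  ⇒  x = 7.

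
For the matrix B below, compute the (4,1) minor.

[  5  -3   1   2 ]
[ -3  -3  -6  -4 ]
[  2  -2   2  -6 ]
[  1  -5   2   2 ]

Delete row 4 and column 1; the remaining 3×3 submatrix is [-3 1 2; -3 -6 -4; -2 2 -6].
Its determinant is -178.

-178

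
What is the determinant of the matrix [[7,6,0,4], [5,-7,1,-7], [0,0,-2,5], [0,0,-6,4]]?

The matrix is block upper-triangular with a 2×2 block and a 2×2 block on the diagonal, so its determinant equals the product of the determinants of the diagonal blocks.
det of the 2×2 block = -79
det of the 2×2 block = 22
det = (-79)·(22) = -1738

The determinant is -1738.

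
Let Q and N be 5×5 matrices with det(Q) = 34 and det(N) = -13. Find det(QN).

det(QN) = -442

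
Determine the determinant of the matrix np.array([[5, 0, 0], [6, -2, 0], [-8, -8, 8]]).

-80

The matrix is lower triangular, so the determinant is the product of the diagonal entries:
det = (5) · (-2) · (8) = -80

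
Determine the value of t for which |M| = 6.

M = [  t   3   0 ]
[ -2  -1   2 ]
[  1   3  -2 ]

-3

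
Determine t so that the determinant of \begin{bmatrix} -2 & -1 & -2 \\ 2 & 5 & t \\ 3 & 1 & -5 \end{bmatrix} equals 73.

Expanding along the row containing t, det(A) is linear in t: det(A) = (-1)·t + (66).
Set (-1)·t + (66) = 73  ⇒  (-1)·t = 7  ⇒  t = -7.

t = -7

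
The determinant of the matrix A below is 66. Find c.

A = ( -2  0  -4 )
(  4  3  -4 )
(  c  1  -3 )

c = 6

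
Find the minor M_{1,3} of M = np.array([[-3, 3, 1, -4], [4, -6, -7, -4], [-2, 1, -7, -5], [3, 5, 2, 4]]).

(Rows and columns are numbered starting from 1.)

The minor is 210.

Delete row 1 and column 3; the remaining 3×3 submatrix is [4 -6 -4; -2 1 -5; 3 5 4].
Its determinant is 210.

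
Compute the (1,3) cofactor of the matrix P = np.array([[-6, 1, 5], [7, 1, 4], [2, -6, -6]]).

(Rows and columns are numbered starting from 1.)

The cofactor is -44.

Delete row 1 and column 3; the remaining 2×2 submatrix is [7 1; 2 -6].
Its determinant is 7·(-6) − 1·2 = -44.
The cofactor carries sign (−1)^(1+3) = +1, so C_{1,3} = +(-44) = -44.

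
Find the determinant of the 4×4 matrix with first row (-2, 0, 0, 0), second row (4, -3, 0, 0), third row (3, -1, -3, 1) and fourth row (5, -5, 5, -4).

The matrix is block lower-triangular with a 2×2 block and a 2×2 block on the diagonal, so its determinant equals the product of the determinants of the diagonal blocks.
det of the 2×2 block = 6
det of the 2×2 block = 7
det = (6)·(7) = 42

The determinant is 42.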